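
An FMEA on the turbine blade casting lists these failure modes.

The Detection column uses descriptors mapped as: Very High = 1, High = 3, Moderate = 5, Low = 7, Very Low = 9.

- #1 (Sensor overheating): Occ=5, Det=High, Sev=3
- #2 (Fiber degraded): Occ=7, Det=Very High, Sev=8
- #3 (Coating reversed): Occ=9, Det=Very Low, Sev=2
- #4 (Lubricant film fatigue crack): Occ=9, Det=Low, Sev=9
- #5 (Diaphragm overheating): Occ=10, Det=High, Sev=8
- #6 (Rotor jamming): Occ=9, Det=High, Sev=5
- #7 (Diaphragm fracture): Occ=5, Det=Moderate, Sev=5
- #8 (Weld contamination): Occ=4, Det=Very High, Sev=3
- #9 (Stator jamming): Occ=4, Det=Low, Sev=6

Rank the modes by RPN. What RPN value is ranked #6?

125

RPN = Severity × Occurrence × Detection:
  #1: 3 × 5 × 3 = 45
  #2: 8 × 7 × 1 = 56
  #3: 2 × 9 × 9 = 162
  #4: 9 × 9 × 7 = 567
  #5: 8 × 10 × 3 = 240
  #6: 5 × 9 × 3 = 135
  #7: 5 × 5 × 5 = 125
  #8: 3 × 4 × 1 = 12
  #9: 6 × 4 × 7 = 168
Sorted descending: 567, 240, 168, 162, 135, 125, 56, 45, 12.
The sixth-highest RPN is 125 (#7).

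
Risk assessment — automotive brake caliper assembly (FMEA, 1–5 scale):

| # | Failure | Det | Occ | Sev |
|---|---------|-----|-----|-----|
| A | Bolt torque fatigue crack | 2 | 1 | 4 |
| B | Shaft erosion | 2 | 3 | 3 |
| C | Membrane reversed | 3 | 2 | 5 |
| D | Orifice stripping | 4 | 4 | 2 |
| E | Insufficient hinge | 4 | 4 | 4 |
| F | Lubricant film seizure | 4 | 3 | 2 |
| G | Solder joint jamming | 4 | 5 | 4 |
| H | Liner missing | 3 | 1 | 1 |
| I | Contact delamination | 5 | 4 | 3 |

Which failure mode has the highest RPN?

G

RPN = Severity × Occurrence × Detection:
  A: 4 × 1 × 2 = 8
  B: 3 × 3 × 2 = 18
  C: 5 × 2 × 3 = 30
  D: 2 × 4 × 4 = 32
  E: 4 × 4 × 4 = 64
  F: 2 × 3 × 4 = 24
  G: 4 × 5 × 4 = 80
  H: 1 × 1 × 3 = 3
  I: 3 × 4 × 5 = 60
Highest RPN is 80 → G.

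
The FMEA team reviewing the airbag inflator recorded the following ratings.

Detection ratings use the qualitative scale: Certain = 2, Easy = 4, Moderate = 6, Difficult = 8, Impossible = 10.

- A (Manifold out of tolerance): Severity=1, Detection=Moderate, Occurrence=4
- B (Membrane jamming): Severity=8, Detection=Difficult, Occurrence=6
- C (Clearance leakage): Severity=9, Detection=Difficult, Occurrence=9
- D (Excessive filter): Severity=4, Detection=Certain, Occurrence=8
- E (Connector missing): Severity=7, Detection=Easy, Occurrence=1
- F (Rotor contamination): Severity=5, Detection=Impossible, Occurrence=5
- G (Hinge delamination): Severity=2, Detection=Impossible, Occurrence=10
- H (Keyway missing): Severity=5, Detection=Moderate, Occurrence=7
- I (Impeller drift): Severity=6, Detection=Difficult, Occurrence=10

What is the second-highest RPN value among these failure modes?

RPN = Severity × Occurrence × Detection:
  A: 1 × 4 × 6 = 24
  B: 8 × 6 × 8 = 384
  C: 9 × 9 × 8 = 648
  D: 4 × 8 × 2 = 64
  E: 7 × 1 × 4 = 28
  F: 5 × 5 × 10 = 250
  G: 2 × 10 × 10 = 200
  H: 5 × 7 × 6 = 210
  I: 6 × 10 × 8 = 480
Sorted descending: 648, 480, 384, 250, 210, 200, 64, 28, 24.
The second-highest RPN is 480 (I).

480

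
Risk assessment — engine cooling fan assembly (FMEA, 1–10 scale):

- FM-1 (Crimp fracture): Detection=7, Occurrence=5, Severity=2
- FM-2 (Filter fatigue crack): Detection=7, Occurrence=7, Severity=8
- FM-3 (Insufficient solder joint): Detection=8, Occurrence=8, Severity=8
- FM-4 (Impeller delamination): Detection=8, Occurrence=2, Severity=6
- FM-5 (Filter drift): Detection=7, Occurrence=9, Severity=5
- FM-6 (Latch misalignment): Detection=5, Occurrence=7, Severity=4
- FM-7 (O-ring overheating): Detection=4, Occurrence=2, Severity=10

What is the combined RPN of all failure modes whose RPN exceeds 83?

RPN = Severity × Occurrence × Detection:
  FM-1: 2 × 5 × 7 = 70
  FM-2: 8 × 7 × 7 = 392
  FM-3: 8 × 8 × 8 = 512
  FM-4: 6 × 2 × 8 = 96
  FM-5: 5 × 9 × 7 = 315
  FM-6: 4 × 7 × 5 = 140
  FM-7: 10 × 2 × 4 = 80
RPN > 83: FM-2 (392), FM-3 (512), FM-4 (96), FM-5 (315), FM-6 (140).
Sum: 392 + 512 + 96 + 315 + 140 = 1455.

1455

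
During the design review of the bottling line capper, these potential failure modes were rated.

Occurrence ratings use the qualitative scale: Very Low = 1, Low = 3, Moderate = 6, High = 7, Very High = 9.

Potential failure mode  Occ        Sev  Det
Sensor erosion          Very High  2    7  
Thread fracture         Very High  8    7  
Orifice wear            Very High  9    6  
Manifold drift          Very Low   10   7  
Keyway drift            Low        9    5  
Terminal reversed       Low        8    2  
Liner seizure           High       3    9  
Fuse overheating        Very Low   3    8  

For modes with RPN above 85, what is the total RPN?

1440

RPN = Severity × Occurrence × Detection:
  Sensor erosion: 2 × 9 × 7 = 126
  Thread fracture: 8 × 9 × 7 = 504
  Orifice wear: 9 × 9 × 6 = 486
  Manifold drift: 10 × 1 × 7 = 70
  Keyway drift: 9 × 3 × 5 = 135
  Terminal reversed: 8 × 3 × 2 = 48
  Liner seizure: 3 × 7 × 9 = 189
  Fuse overheating: 3 × 1 × 8 = 24
RPN > 85: Sensor erosion (126), Thread fracture (504), Orifice wear (486), Keyway drift (135), Liner seizure (189).
Sum: 126 + 504 + 486 + 135 + 189 = 1440.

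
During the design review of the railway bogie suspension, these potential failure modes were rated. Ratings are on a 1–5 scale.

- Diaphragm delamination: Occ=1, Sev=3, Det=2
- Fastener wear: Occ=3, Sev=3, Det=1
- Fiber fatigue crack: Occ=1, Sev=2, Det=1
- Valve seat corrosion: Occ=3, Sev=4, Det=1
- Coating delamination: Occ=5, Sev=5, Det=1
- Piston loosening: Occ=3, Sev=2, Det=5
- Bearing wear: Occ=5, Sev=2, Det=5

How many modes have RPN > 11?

RPN = Severity × Occurrence × Detection:
  Diaphragm delamination: 3 × 1 × 2 = 6
  Fastener wear: 3 × 3 × 1 = 9
  Fiber fatigue crack: 2 × 1 × 1 = 2
  Valve seat corrosion: 4 × 3 × 1 = 12
  Coating delamination: 5 × 5 × 1 = 25
  Piston loosening: 2 × 3 × 5 = 30
  Bearing wear: 2 × 5 × 5 = 50
Modes with RPN > 11: Valve seat corrosion (12), Coating delamination (25), Piston loosening (30), Bearing wear (50) → 4.

4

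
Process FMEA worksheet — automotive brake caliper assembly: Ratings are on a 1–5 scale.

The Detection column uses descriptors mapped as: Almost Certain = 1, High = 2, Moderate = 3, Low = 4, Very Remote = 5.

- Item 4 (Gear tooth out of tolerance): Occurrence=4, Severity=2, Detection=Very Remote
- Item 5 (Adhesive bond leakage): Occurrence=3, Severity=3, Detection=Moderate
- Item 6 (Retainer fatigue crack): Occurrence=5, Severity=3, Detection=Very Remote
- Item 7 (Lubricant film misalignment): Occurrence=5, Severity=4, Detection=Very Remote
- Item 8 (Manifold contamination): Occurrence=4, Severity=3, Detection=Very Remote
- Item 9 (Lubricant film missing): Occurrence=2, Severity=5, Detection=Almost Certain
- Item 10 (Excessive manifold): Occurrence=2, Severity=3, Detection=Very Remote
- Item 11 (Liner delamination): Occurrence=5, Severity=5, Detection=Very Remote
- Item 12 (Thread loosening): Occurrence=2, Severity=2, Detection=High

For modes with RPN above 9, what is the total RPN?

467

RPN = Severity × Occurrence × Detection:
  Item 4: 2 × 4 × 5 = 40
  Item 5: 3 × 3 × 3 = 27
  Item 6: 3 × 5 × 5 = 75
  Item 7: 4 × 5 × 5 = 100
  Item 8: 3 × 4 × 5 = 60
  Item 9: 5 × 2 × 1 = 10
  Item 10: 3 × 2 × 5 = 30
  Item 11: 5 × 5 × 5 = 125
  Item 12: 2 × 2 × 2 = 8
RPN > 9: Item 4 (40), Item 5 (27), Item 6 (75), Item 7 (100), Item 8 (60), Item 9 (10), Item 10 (30), Item 11 (125).
Sum: 40 + 27 + 75 + 100 + 60 + 10 + 30 + 125 = 467.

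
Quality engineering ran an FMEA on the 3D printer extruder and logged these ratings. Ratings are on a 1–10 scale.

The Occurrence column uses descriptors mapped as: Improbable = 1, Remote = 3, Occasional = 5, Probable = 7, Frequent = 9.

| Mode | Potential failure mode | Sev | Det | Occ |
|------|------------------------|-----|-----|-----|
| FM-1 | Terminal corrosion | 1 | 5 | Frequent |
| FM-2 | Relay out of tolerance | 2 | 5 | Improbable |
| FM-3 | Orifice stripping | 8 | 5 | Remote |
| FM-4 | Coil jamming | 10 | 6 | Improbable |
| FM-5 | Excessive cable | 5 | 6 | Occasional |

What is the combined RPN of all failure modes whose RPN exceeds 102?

270

RPN = Severity × Occurrence × Detection:
  FM-1: 1 × 9 × 5 = 45
  FM-2: 2 × 1 × 5 = 10
  FM-3: 8 × 3 × 5 = 120
  FM-4: 10 × 1 × 6 = 60
  FM-5: 5 × 5 × 6 = 150
RPN > 102: FM-3 (120), FM-5 (150).
Sum: 120 + 150 = 270.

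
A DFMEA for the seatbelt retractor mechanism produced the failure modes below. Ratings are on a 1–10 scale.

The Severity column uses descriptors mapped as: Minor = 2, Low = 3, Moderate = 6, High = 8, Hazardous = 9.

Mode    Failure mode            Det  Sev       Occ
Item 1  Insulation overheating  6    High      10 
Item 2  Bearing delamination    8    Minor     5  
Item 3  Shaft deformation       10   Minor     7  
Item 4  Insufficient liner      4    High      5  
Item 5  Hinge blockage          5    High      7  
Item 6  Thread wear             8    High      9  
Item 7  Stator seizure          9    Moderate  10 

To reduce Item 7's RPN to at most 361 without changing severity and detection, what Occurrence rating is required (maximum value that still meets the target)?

6

Item 7: S=6, O=10, D=9 → current RPN = 540.
Fixed product = 54. Need 54 × O ≤ 361, so O ≤ 361/54 = 6.69.
Maximum integer Occurrence rating = 6 (gives RPN 324; O=7 would give 378 > 361).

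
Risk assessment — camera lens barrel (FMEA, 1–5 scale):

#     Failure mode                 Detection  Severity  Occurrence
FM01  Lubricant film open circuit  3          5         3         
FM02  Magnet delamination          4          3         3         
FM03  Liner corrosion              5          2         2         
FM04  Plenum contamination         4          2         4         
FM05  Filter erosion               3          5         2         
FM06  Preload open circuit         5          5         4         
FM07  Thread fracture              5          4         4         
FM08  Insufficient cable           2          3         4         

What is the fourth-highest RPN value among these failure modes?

36

RPN = Severity × Occurrence × Detection:
  FM01: 5 × 3 × 3 = 45
  FM02: 3 × 3 × 4 = 36
  FM03: 2 × 2 × 5 = 20
  FM04: 2 × 4 × 4 = 32
  FM05: 5 × 2 × 3 = 30
  FM06: 5 × 4 × 5 = 100
  FM07: 4 × 4 × 5 = 80
  FM08: 3 × 4 × 2 = 24
Sorted descending: 100, 80, 45, 36, 32, 30, 24, 20.
The fourth-highest RPN is 36 (FM02).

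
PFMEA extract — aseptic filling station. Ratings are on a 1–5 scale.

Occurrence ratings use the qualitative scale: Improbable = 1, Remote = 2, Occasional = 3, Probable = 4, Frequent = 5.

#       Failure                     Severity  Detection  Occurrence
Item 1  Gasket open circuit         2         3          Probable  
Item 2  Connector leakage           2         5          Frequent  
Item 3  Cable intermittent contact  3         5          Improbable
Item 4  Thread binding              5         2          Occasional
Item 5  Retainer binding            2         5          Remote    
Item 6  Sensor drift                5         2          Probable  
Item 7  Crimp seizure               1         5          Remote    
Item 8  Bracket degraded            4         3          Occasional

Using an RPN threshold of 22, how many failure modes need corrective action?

RPN = Severity × Occurrence × Detection:
  Item 1: 2 × 4 × 3 = 24
  Item 2: 2 × 5 × 5 = 50
  Item 3: 3 × 1 × 5 = 15
  Item 4: 5 × 3 × 2 = 30
  Item 5: 2 × 2 × 5 = 20
  Item 6: 5 × 4 × 2 = 40
  Item 7: 1 × 2 × 5 = 10
  Item 8: 4 × 3 × 3 = 36
Modes with RPN ≥ 22: Item 1 (24), Item 2 (50), Item 4 (30), Item 6 (40), Item 8 (36) → 5.

5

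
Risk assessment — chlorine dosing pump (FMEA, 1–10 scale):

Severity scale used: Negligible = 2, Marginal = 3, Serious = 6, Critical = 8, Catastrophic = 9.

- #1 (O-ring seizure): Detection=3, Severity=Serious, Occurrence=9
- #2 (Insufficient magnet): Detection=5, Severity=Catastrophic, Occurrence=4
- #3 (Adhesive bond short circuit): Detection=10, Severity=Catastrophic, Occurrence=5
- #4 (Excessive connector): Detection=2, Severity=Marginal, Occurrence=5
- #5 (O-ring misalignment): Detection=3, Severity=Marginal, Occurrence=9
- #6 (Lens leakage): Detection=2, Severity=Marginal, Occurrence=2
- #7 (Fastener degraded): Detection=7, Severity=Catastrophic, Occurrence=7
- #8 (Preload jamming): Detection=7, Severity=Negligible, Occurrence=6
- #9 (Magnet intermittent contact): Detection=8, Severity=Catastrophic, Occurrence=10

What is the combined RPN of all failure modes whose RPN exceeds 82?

2037

RPN = Severity × Occurrence × Detection:
  #1: 6 × 9 × 3 = 162
  #2: 9 × 4 × 5 = 180
  #3: 9 × 5 × 10 = 450
  #4: 3 × 5 × 2 = 30
  #5: 3 × 9 × 3 = 81
  #6: 3 × 2 × 2 = 12
  #7: 9 × 7 × 7 = 441
  #8: 2 × 6 × 7 = 84
  #9: 9 × 10 × 8 = 720
RPN > 82: #1 (162), #2 (180), #3 (450), #7 (441), #8 (84), #9 (720).
Sum: 162 + 180 + 450 + 441 + 84 + 720 = 2037.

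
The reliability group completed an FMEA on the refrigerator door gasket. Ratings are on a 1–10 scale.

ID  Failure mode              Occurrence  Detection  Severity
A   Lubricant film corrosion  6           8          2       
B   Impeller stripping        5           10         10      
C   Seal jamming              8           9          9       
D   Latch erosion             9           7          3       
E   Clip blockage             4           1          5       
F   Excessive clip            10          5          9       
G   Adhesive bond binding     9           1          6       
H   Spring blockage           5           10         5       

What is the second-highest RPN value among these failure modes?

500

RPN = Severity × Occurrence × Detection:
  A: 2 × 6 × 8 = 96
  B: 10 × 5 × 10 = 500
  C: 9 × 8 × 9 = 648
  D: 3 × 9 × 7 = 189
  E: 5 × 4 × 1 = 20
  F: 9 × 10 × 5 = 450
  G: 6 × 9 × 1 = 54
  H: 5 × 5 × 10 = 250
Sorted descending: 648, 500, 450, 250, 189, 96, 54, 20.
The second-highest RPN is 500 (B).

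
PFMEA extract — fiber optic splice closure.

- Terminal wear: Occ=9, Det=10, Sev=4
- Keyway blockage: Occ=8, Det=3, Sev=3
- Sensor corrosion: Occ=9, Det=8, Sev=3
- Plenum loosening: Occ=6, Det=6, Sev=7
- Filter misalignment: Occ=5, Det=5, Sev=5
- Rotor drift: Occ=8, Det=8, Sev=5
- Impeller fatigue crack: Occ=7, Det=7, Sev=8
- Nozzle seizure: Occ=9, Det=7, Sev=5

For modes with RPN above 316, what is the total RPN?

RPN = Severity × Occurrence × Detection:
  Terminal wear: 4 × 9 × 10 = 360
  Keyway blockage: 3 × 8 × 3 = 72
  Sensor corrosion: 3 × 9 × 8 = 216
  Plenum loosening: 7 × 6 × 6 = 252
  Filter misalignment: 5 × 5 × 5 = 125
  Rotor drift: 5 × 8 × 8 = 320
  Impeller fatigue crack: 8 × 7 × 7 = 392
  Nozzle seizure: 5 × 9 × 7 = 315
RPN > 316: Terminal wear (360), Rotor drift (320), Impeller fatigue crack (392).
Sum: 360 + 320 + 392 = 1072.

1072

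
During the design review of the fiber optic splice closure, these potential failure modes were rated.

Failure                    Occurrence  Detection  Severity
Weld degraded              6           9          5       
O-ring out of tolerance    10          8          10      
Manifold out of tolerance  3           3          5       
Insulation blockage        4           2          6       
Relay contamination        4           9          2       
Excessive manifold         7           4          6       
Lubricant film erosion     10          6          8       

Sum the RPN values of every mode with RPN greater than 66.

RPN = Severity × Occurrence × Detection:
  Weld degraded: 5 × 6 × 9 = 270
  O-ring out of tolerance: 10 × 10 × 8 = 800
  Manifold out of tolerance: 5 × 3 × 3 = 45
  Insulation blockage: 6 × 4 × 2 = 48
  Relay contamination: 2 × 4 × 9 = 72
  Excessive manifold: 6 × 7 × 4 = 168
  Lubricant film erosion: 8 × 10 × 6 = 480
RPN > 66: Weld degraded (270), O-ring out of tolerance (800), Relay contamination (72), Excessive manifold (168), Lubricant film erosion (480).
Sum: 270 + 800 + 72 + 168 + 480 = 1790.

1790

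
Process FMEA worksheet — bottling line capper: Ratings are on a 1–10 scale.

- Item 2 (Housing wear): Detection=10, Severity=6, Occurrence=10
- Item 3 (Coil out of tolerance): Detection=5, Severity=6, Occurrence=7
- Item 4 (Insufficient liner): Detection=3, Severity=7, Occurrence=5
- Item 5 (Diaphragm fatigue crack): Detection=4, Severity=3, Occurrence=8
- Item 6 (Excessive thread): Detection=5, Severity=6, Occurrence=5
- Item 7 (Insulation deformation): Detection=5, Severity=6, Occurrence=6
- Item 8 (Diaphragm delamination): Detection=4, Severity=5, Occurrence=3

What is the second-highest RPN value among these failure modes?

210

RPN = Severity × Occurrence × Detection:
  Item 2: 6 × 10 × 10 = 600
  Item 3: 6 × 7 × 5 = 210
  Item 4: 7 × 5 × 3 = 105
  Item 5: 3 × 8 × 4 = 96
  Item 6: 6 × 5 × 5 = 150
  Item 7: 6 × 6 × 5 = 180
  Item 8: 5 × 3 × 4 = 60
Sorted descending: 600, 210, 180, 150, 105, 96, 60.
The second-highest RPN is 210 (Item 3).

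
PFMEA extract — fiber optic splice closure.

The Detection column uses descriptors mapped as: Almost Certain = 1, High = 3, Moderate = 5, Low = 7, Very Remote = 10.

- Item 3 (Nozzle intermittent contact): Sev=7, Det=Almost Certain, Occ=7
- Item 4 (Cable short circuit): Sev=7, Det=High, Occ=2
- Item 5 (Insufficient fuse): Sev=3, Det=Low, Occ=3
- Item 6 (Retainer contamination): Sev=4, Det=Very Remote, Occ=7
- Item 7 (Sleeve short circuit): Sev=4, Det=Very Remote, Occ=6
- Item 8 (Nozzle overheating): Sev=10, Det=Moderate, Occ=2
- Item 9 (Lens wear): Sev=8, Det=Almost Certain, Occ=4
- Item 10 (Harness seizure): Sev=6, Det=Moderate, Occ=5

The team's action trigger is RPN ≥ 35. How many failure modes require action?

7

RPN = Severity × Occurrence × Detection:
  Item 3: 7 × 7 × 1 = 49
  Item 4: 7 × 2 × 3 = 42
  Item 5: 3 × 3 × 7 = 63
  Item 6: 4 × 7 × 10 = 280
  Item 7: 4 × 6 × 10 = 240
  Item 8: 10 × 2 × 5 = 100
  Item 9: 8 × 4 × 1 = 32
  Item 10: 6 × 5 × 5 = 150
Modes with RPN ≥ 35: Item 3 (49), Item 4 (42), Item 5 (63), Item 6 (280), Item 7 (240), Item 8 (100), Item 10 (150) → 7.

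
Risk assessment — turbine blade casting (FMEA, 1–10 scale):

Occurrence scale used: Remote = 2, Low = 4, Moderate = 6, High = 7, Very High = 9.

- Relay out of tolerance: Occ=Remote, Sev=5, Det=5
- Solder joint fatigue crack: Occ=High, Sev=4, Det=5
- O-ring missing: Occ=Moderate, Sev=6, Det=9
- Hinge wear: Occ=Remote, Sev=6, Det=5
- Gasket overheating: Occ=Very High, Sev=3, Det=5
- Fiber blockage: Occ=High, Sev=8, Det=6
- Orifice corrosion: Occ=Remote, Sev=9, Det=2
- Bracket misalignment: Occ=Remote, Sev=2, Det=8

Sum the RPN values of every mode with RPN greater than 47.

RPN = Severity × Occurrence × Detection:
  Relay out of tolerance: 5 × 2 × 5 = 50
  Solder joint fatigue crack: 4 × 7 × 5 = 140
  O-ring missing: 6 × 6 × 9 = 324
  Hinge wear: 6 × 2 × 5 = 60
  Gasket overheating: 3 × 9 × 5 = 135
  Fiber blockage: 8 × 7 × 6 = 336
  Orifice corrosion: 9 × 2 × 2 = 36
  Bracket misalignment: 2 × 2 × 8 = 32
RPN > 47: Relay out of tolerance (50), Solder joint fatigue crack (140), O-ring missing (324), Hinge wear (60), Gasket overheating (135), Fiber blockage (336).
Sum: 50 + 140 + 324 + 60 + 135 + 336 = 1045.

1045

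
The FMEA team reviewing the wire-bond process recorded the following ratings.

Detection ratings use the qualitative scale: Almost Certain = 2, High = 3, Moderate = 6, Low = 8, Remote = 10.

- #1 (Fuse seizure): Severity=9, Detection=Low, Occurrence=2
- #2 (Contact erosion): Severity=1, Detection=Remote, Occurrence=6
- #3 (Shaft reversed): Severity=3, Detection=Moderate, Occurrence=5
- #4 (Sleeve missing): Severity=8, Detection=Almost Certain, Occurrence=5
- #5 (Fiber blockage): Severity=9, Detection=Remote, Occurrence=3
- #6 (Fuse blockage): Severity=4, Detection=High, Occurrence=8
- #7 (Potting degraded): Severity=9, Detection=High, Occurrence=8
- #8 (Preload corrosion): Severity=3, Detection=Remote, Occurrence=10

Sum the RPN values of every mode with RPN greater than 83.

1116

RPN = Severity × Occurrence × Detection:
  #1: 9 × 2 × 8 = 144
  #2: 1 × 6 × 10 = 60
  #3: 3 × 5 × 6 = 90
  #4: 8 × 5 × 2 = 80
  #5: 9 × 3 × 10 = 270
  #6: 4 × 8 × 3 = 96
  #7: 9 × 8 × 3 = 216
  #8: 3 × 10 × 10 = 300
RPN > 83: #1 (144), #3 (90), #5 (270), #6 (96), #7 (216), #8 (300).
Sum: 144 + 90 + 270 + 96 + 216 + 300 = 1116.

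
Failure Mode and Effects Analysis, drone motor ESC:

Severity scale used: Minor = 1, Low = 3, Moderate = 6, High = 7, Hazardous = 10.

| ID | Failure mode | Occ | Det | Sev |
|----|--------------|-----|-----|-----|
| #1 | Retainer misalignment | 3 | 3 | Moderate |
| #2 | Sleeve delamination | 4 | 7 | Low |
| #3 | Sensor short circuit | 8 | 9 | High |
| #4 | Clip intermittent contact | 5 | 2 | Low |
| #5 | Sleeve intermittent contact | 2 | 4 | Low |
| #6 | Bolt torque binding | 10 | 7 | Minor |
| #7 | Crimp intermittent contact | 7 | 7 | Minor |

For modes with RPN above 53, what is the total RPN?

712

RPN = Severity × Occurrence × Detection:
  #1: 6 × 3 × 3 = 54
  #2: 3 × 4 × 7 = 84
  #3: 7 × 8 × 9 = 504
  #4: 3 × 5 × 2 = 30
  #5: 3 × 2 × 4 = 24
  #6: 1 × 10 × 7 = 70
  #7: 1 × 7 × 7 = 49
RPN > 53: #1 (54), #2 (84), #3 (504), #6 (70).
Sum: 54 + 84 + 504 + 70 = 712.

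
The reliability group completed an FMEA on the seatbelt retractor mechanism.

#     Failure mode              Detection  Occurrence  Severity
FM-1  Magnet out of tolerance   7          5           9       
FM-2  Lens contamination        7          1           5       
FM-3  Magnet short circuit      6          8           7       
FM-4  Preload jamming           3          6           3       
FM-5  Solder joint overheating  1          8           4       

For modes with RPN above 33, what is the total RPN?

RPN = Severity × Occurrence × Detection:
  FM-1: 9 × 5 × 7 = 315
  FM-2: 5 × 1 × 7 = 35
  FM-3: 7 × 8 × 6 = 336
  FM-4: 3 × 6 × 3 = 54
  FM-5: 4 × 8 × 1 = 32
RPN > 33: FM-1 (315), FM-2 (35), FM-3 (336), FM-4 (54).
Sum: 315 + 35 + 336 + 54 = 740.

740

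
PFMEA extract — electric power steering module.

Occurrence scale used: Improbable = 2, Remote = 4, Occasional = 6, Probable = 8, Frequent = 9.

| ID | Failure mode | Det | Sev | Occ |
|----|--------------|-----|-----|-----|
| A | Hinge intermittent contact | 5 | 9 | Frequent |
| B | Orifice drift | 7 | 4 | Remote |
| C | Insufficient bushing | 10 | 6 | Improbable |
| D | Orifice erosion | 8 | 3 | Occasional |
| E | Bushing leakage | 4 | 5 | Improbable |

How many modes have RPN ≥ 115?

RPN = Severity × Occurrence × Detection:
  A: 9 × 9 × 5 = 405
  B: 4 × 4 × 7 = 112
  C: 6 × 2 × 10 = 120
  D: 3 × 6 × 8 = 144
  E: 5 × 2 × 4 = 40
Modes with RPN ≥ 115: A (405), C (120), D (144) → 3.

3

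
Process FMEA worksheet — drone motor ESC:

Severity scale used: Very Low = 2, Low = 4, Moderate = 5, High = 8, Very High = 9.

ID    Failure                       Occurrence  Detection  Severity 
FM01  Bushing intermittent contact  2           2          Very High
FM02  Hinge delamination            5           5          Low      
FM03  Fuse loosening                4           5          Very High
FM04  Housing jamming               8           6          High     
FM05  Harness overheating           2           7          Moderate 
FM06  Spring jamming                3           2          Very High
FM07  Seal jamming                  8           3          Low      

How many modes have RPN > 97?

3

RPN = Severity × Occurrence × Detection:
  FM01: 9 × 2 × 2 = 36
  FM02: 4 × 5 × 5 = 100
  FM03: 9 × 4 × 5 = 180
  FM04: 8 × 8 × 6 = 384
  FM05: 5 × 2 × 7 = 70
  FM06: 9 × 3 × 2 = 54
  FM07: 4 × 8 × 3 = 96
Modes with RPN > 97: FM02 (100), FM03 (180), FM04 (384) → 3.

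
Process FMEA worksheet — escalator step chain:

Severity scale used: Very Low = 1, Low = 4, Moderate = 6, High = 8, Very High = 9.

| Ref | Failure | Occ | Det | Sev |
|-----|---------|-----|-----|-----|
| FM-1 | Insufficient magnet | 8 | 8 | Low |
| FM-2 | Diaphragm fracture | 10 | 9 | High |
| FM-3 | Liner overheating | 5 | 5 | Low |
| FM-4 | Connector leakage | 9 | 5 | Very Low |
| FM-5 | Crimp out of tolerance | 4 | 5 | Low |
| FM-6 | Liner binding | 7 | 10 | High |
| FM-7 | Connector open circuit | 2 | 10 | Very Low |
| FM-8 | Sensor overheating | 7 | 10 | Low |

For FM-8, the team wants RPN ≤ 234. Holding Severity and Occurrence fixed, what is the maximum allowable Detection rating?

FM-8: S=4, O=7, D=10 → current RPN = 280.
Fixed product = 28. Need 28 × D ≤ 234, so D ≤ 234/28 = 8.36.
Maximum integer Detection rating = 8 (gives RPN 224; D=9 would give 252 > 234).

8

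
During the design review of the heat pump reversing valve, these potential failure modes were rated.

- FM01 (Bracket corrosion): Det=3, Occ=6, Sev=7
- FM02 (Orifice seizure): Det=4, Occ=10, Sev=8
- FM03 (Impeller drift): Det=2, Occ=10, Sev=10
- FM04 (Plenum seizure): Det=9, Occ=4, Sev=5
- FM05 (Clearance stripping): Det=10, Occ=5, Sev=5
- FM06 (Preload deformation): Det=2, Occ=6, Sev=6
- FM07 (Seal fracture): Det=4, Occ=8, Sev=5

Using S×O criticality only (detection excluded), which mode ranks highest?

Criticality = Severity × Occurrence:
  FM01: 7 × 6 = 42
  FM02: 8 × 10 = 80
  FM03: 10 × 10 = 100
  FM04: 5 × 4 = 20
  FM05: 5 × 5 = 25
  FM06: 6 × 6 = 36
  FM07: 5 × 8 = 40
Highest criticality is 100 → FM03.

FM03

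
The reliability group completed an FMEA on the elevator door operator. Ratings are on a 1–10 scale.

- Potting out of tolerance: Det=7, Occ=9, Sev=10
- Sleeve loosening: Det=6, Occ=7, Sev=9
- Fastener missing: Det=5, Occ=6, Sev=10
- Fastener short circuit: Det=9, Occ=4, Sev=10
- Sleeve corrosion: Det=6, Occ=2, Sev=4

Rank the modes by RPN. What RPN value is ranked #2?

RPN = Severity × Occurrence × Detection:
  Potting out of tolerance: 10 × 9 × 7 = 630
  Sleeve loosening: 9 × 7 × 6 = 378
  Fastener missing: 10 × 6 × 5 = 300
  Fastener short circuit: 10 × 4 × 9 = 360
  Sleeve corrosion: 4 × 2 × 6 = 48
Sorted descending: 630, 378, 360, 300, 48.
The second-highest RPN is 378 (Sleeve loosening).

378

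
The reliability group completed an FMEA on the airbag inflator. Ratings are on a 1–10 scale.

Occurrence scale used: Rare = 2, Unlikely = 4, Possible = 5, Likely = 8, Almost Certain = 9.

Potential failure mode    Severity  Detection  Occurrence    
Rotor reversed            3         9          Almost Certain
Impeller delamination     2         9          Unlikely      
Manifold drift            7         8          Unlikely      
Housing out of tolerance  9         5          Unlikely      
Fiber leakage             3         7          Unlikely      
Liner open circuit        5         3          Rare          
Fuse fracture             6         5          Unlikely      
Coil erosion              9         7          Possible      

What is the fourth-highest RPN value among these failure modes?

RPN = Severity × Occurrence × Detection:
  Rotor reversed: 3 × 9 × 9 = 243
  Impeller delamination: 2 × 4 × 9 = 72
  Manifold drift: 7 × 4 × 8 = 224
  Housing out of tolerance: 9 × 4 × 5 = 180
  Fiber leakage: 3 × 4 × 7 = 84
  Liner open circuit: 5 × 2 × 3 = 30
  Fuse fracture: 6 × 4 × 5 = 120
  Coil erosion: 9 × 5 × 7 = 315
Sorted descending: 315, 243, 224, 180, 120, 84, 72, 30.
The fourth-highest RPN is 180 (Housing out of tolerance).

180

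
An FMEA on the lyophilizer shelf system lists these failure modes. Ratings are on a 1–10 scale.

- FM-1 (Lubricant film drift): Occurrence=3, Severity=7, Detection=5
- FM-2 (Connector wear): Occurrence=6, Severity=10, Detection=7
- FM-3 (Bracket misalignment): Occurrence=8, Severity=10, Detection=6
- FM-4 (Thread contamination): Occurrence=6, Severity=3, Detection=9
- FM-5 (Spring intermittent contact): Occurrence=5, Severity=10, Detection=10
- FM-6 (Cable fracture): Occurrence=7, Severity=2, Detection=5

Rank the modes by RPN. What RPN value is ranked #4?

162

RPN = Severity × Occurrence × Detection:
  FM-1: 7 × 3 × 5 = 105
  FM-2: 10 × 6 × 7 = 420
  FM-3: 10 × 8 × 6 = 480
  FM-4: 3 × 6 × 9 = 162
  FM-5: 10 × 5 × 10 = 500
  FM-6: 2 × 7 × 5 = 70
Sorted descending: 500, 480, 420, 162, 105, 70.
The fourth-highest RPN is 162 (FM-4).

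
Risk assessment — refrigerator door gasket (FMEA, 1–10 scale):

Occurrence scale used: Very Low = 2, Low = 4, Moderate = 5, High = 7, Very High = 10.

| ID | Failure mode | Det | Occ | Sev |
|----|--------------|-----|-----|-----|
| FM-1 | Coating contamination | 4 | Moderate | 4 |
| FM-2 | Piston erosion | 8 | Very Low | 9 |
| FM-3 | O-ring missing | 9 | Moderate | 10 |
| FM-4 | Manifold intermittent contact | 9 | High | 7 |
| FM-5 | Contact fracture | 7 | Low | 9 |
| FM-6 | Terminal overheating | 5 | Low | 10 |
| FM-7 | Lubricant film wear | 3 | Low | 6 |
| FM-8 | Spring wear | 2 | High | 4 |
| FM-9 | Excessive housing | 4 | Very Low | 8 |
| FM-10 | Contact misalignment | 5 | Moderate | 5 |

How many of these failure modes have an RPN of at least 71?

8

RPN = Severity × Occurrence × Detection:
  FM-1: 4 × 5 × 4 = 80
  FM-2: 9 × 2 × 8 = 144
  FM-3: 10 × 5 × 9 = 450
  FM-4: 7 × 7 × 9 = 441
  FM-5: 9 × 4 × 7 = 252
  FM-6: 10 × 4 × 5 = 200
  FM-7: 6 × 4 × 3 = 72
  FM-8: 4 × 7 × 2 = 56
  FM-9: 8 × 2 × 4 = 64
  FM-10: 5 × 5 × 5 = 125
Modes with RPN ≥ 71: FM-1 (80), FM-2 (144), FM-3 (450), FM-4 (441), FM-5 (252), FM-6 (200), FM-7 (72), FM-10 (125) → 8.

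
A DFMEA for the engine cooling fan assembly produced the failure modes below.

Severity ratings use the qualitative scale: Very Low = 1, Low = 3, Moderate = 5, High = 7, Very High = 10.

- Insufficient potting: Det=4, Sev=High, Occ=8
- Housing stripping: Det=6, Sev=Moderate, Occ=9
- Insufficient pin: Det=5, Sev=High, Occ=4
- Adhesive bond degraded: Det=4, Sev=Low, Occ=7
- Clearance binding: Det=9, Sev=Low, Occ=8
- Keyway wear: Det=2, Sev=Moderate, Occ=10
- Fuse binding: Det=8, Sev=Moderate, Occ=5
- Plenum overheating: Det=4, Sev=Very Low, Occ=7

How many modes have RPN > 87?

6

RPN = Severity × Occurrence × Detection:
  Insufficient potting: 7 × 8 × 4 = 224
  Housing stripping: 5 × 9 × 6 = 270
  Insufficient pin: 7 × 4 × 5 = 140
  Adhesive bond degraded: 3 × 7 × 4 = 84
  Clearance binding: 3 × 8 × 9 = 216
  Keyway wear: 5 × 10 × 2 = 100
  Fuse binding: 5 × 5 × 8 = 200
  Plenum overheating: 1 × 7 × 4 = 28
Modes with RPN > 87: Insufficient potting (224), Housing stripping (270), Insufficient pin (140), Clearance binding (216), Keyway wear (100), Fuse binding (200) → 6.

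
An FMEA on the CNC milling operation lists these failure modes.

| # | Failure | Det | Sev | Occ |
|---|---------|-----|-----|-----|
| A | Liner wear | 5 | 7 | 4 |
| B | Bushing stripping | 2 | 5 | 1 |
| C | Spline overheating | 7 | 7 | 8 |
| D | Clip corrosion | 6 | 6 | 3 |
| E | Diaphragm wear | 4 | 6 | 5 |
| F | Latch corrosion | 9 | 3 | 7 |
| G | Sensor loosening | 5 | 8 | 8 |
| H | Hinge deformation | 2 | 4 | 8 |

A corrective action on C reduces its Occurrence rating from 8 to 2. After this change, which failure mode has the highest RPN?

G

RPN = Severity × Occurrence × Detection:
  A: 7 × 4 × 5 = 140
  B: 5 × 1 × 2 = 10
  C: 7 × 8 × 7 = 392
  D: 6 × 3 × 6 = 108
  E: 6 × 5 × 4 = 120
  F: 3 × 7 × 9 = 189
  G: 8 × 8 × 5 = 320
  H: 4 × 8 × 2 = 64
After action: C → 7 × 2 × 7 = 98.
Revised RPNs: G=320, F=189, A=140, E=120, D=108, C=98, H=64, B=10.
Highest is now G (320).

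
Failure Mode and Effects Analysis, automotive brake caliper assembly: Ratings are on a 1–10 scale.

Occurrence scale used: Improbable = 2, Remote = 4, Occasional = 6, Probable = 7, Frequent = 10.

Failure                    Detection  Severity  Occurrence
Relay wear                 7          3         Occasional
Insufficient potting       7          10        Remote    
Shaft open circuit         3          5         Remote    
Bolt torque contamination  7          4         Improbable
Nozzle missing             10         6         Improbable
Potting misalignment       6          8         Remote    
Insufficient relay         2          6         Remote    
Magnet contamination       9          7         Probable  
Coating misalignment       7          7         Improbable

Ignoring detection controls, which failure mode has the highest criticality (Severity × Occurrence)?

Criticality = Severity × Occurrence:
  Relay wear: 3 × 6 = 18
  Insufficient potting: 10 × 4 = 40
  Shaft open circuit: 5 × 4 = 20
  Bolt torque contamination: 4 × 2 = 8
  Nozzle missing: 6 × 2 = 12
  Potting misalignment: 8 × 4 = 32
  Insufficient relay: 6 × 4 = 24
  Magnet contamination: 7 × 7 = 49
  Coating misalignment: 7 × 2 = 14
Highest criticality is 49 → Magnet contamination.

Magnet contamination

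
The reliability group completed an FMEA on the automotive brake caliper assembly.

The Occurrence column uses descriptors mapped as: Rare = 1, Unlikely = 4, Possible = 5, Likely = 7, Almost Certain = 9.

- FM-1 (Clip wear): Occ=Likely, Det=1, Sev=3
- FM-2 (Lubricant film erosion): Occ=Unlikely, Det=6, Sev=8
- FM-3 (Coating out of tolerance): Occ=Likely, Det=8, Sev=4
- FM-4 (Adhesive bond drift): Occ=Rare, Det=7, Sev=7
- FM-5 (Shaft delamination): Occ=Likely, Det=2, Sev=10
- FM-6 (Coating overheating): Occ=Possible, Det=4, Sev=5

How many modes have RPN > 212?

RPN = Severity × Occurrence × Detection:
  FM-1: 3 × 7 × 1 = 21
  FM-2: 8 × 4 × 6 = 192
  FM-3: 4 × 7 × 8 = 224
  FM-4: 7 × 1 × 7 = 49
  FM-5: 10 × 7 × 2 = 140
  FM-6: 5 × 5 × 4 = 100
Modes with RPN > 212: FM-3 (224) → 1.

1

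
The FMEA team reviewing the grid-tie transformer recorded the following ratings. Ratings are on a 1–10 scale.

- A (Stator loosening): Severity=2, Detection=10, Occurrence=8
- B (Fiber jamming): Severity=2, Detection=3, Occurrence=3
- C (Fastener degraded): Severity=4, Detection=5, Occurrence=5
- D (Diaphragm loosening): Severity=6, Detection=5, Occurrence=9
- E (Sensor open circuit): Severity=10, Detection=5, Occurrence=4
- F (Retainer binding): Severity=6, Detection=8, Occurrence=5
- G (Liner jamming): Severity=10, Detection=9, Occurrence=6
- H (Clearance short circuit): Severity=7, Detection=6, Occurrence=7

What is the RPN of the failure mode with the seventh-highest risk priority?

RPN = Severity × Occurrence × Detection:
  A: 2 × 8 × 10 = 160
  B: 2 × 3 × 3 = 18
  C: 4 × 5 × 5 = 100
  D: 6 × 9 × 5 = 270
  E: 10 × 4 × 5 = 200
  F: 6 × 5 × 8 = 240
  G: 10 × 6 × 9 = 540
  H: 7 × 7 × 6 = 294
Sorted descending: 540, 294, 270, 240, 200, 160, 100, 18.
The seventh-highest RPN is 100 (C).

100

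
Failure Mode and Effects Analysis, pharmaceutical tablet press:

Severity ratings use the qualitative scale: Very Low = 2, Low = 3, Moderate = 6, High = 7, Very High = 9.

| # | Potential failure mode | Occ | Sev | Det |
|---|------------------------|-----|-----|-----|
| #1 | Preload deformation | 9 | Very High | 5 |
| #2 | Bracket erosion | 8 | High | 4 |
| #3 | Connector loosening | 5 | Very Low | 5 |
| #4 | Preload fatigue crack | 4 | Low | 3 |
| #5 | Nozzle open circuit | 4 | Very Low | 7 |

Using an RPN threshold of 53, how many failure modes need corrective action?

3

RPN = Severity × Occurrence × Detection:
  #1: 9 × 9 × 5 = 405
  #2: 7 × 8 × 4 = 224
  #3: 2 × 5 × 5 = 50
  #4: 3 × 4 × 3 = 36
  #5: 2 × 4 × 7 = 56
Modes with RPN ≥ 53: #1 (405), #2 (224), #5 (56) → 3.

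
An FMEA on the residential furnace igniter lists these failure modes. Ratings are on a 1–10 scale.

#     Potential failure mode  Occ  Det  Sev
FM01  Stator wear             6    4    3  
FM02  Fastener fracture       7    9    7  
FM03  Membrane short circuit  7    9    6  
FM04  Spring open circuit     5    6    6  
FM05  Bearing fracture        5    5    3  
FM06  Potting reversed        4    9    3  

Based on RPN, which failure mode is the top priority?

FM02

RPN = Severity × Occurrence × Detection:
  FM01: 3 × 6 × 4 = 72
  FM02: 7 × 7 × 9 = 441
  FM03: 6 × 7 × 9 = 378
  FM04: 6 × 5 × 6 = 180
  FM05: 3 × 5 × 5 = 75
  FM06: 3 × 4 × 9 = 108
Highest RPN is 441 → FM02.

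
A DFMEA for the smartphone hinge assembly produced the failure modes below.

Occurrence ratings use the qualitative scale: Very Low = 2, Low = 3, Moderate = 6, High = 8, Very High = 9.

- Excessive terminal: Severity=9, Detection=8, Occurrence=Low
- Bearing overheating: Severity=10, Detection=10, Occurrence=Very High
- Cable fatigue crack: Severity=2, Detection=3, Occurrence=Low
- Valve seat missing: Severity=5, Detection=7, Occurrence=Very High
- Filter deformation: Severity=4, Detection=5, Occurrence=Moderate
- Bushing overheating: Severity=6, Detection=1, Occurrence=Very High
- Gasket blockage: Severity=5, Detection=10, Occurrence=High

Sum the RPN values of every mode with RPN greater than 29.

2005

RPN = Severity × Occurrence × Detection:
  Excessive terminal: 9 × 3 × 8 = 216
  Bearing overheating: 10 × 9 × 10 = 900
  Cable fatigue crack: 2 × 3 × 3 = 18
  Valve seat missing: 5 × 9 × 7 = 315
  Filter deformation: 4 × 6 × 5 = 120
  Bushing overheating: 6 × 9 × 1 = 54
  Gasket blockage: 5 × 8 × 10 = 400
RPN > 29: Excessive terminal (216), Bearing overheating (900), Valve seat missing (315), Filter deformation (120), Bushing overheating (54), Gasket blockage (400).
Sum: 216 + 900 + 315 + 120 + 54 + 400 = 2005.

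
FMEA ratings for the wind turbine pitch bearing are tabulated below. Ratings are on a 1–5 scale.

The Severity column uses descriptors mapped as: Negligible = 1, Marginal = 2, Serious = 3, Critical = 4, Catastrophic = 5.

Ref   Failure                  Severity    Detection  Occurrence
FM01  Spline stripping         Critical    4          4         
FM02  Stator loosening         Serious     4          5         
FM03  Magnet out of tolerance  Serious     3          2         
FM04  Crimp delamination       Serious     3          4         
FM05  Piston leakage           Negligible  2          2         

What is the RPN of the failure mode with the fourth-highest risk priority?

18

RPN = Severity × Occurrence × Detection:
  FM01: 4 × 4 × 4 = 64
  FM02: 3 × 5 × 4 = 60
  FM03: 3 × 2 × 3 = 18
  FM04: 3 × 4 × 3 = 36
  FM05: 1 × 2 × 2 = 4
Sorted descending: 64, 60, 36, 18, 4.
The fourth-highest RPN is 18 (FM03).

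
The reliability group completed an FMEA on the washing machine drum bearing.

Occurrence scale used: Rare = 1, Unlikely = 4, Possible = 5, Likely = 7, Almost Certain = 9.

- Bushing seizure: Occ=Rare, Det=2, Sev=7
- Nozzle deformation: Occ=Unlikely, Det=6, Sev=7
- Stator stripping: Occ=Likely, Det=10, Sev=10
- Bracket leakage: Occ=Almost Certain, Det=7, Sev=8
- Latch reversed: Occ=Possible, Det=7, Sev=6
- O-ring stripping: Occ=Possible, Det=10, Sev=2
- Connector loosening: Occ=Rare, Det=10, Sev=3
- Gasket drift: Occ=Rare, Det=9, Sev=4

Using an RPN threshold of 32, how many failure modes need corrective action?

6

RPN = Severity × Occurrence × Detection:
  Bushing seizure: 7 × 1 × 2 = 14
  Nozzle deformation: 7 × 4 × 6 = 168
  Stator stripping: 10 × 7 × 10 = 700
  Bracket leakage: 8 × 9 × 7 = 504
  Latch reversed: 6 × 5 × 7 = 210
  O-ring stripping: 2 × 5 × 10 = 100
  Connector loosening: 3 × 1 × 10 = 30
  Gasket drift: 4 × 1 × 9 = 36
Modes with RPN ≥ 32: Nozzle deformation (168), Stator stripping (700), Bracket leakage (504), Latch reversed (210), O-ring stripping (100), Gasket drift (36) → 6.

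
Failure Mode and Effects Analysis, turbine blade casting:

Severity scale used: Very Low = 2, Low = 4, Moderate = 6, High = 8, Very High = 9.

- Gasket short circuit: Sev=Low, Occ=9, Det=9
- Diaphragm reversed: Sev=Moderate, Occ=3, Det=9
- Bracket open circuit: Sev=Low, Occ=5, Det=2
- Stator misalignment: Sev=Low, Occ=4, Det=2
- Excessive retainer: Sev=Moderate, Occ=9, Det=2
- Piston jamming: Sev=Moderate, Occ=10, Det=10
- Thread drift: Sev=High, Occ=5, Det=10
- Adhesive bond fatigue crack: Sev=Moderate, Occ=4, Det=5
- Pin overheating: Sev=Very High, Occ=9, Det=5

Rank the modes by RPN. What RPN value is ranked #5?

162

RPN = Severity × Occurrence × Detection:
  Gasket short circuit: 4 × 9 × 9 = 324
  Diaphragm reversed: 6 × 3 × 9 = 162
  Bracket open circuit: 4 × 5 × 2 = 40
  Stator misalignment: 4 × 4 × 2 = 32
  Excessive retainer: 6 × 9 × 2 = 108
  Piston jamming: 6 × 10 × 10 = 600
  Thread drift: 8 × 5 × 10 = 400
  Adhesive bond fatigue crack: 6 × 4 × 5 = 120
  Pin overheating: 9 × 9 × 5 = 405
Sorted descending: 600, 405, 400, 324, 162, 120, 108, 40, 32.
The fifth-highest RPN is 162 (Diaphragm reversed).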